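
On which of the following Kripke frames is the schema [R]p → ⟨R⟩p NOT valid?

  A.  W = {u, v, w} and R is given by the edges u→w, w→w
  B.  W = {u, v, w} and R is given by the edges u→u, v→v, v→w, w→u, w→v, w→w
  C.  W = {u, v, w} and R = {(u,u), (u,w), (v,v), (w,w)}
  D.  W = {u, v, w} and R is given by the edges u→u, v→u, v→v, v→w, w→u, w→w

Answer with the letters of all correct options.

A

The schema [R]p → ⟨R⟩p is axiom D; it is valid on a frame iff R is serial.
(A) R is not serial (v has no R-successor), so the schema fails here.
(B) R is serial (every world has an R-successor), so the schema is valid here.
(C) R is serial (every world has an R-successor), so the schema is valid here.
(D) R is serial (every world has an R-successor), so the schema is valid here.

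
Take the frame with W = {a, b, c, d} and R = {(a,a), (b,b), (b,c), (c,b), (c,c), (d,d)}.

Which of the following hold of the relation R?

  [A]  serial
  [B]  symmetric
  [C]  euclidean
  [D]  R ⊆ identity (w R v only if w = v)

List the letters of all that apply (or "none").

A, B, C

(A) serial: every world has an R-successor.
(B) symmetric: every R-edge is matched by its reverse.
(C) euclidean: any two R-successors of the same world are R-related.
(D) not ⊆ identity: b R c with b ≠ c.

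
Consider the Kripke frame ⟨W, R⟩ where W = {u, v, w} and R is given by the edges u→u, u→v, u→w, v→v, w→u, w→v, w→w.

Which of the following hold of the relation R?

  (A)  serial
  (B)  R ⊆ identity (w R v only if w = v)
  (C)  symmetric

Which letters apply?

A

(A) serial: every world has an R-successor.
(B) not ⊆ identity: u R v with u ≠ v.
(C) not symmetric: u R v but not v R u.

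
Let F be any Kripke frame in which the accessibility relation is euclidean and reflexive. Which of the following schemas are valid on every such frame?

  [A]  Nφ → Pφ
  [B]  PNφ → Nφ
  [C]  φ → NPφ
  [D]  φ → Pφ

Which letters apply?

A, B, C, D

A reflexive euclidean relation is also symmetric (from wRw and wRv the euclidean condition gives vRw) and hence transitive; it is an equivalence relation.
(A) axiom D: valid iff R is serial. Every such R is serial — valid.
(B) PNφ → Nφ is the dual of axiom 5, which corresponds to the euclidean property. Every such R is euclidean — valid.
(C) φ → NPφ is axiom B, which corresponds to symmetry. Every such R is symmetric — valid.
(D) the dual of axiom T: valid iff R is reflexive. Every such R is reflexive — valid.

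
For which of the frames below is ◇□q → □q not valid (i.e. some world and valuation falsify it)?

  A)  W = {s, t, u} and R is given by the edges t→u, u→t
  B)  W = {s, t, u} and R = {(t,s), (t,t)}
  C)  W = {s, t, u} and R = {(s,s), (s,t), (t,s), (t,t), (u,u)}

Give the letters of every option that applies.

A, B

The schema ◇□q → □q is the dual of axiom 5; it is valid on a frame iff R is euclidean.
(A) R is not euclidean (t R u and t R u but not u R u), so the schema fails here.
(B) R is not euclidean (t R s and t R t but not s R t), so the schema fails here.
(C) R is euclidean (any two R-successors of the same world are R-related), so the schema is valid here.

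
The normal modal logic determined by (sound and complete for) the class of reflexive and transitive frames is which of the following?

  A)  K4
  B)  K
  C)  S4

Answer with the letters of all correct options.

(A) K4 is determined by the class of transitive frames.
(B) K is determined by the class of arbitrary frames.
(C) S4 is determined by exactly this class.

C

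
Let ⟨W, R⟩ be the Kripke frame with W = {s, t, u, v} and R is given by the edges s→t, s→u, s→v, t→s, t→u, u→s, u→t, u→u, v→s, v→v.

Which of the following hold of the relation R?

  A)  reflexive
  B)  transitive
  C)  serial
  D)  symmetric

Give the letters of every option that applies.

C, D

(A) not reflexive: not s R s.
(B) not transitive: s R t and t R s but not s R s.
(C) serial: every world has an R-successor.
(D) symmetric: every R-edge is matched by its reverse.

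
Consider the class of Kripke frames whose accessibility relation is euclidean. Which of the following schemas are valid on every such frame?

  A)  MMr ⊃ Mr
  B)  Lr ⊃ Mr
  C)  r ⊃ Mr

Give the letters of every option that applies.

(A) MMr ⊃ Mr is the dual of axiom 4, which corresponds to transitivity. Such an R need not be transitive — not valid.
(B) Lr ⊃ Mr is axiom D, which corresponds to seriality. Such an R need not be serial — not valid.
(C) r ⊃ Mr is the dual of axiom T, which corresponds to reflexivity. Such an R need not be reflexive — not valid.

none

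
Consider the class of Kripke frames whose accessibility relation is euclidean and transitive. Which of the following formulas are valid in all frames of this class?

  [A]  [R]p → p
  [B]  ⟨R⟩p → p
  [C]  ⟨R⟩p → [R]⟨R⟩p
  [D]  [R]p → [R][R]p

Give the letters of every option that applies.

C, D

(A) [R]p → p (axiom T) characterises the reflexive frames. Such an R need not be reflexive — not valid.
(B) ⟨R⟩p → p is the converse of T; it holds exactly when R ⊆ identity. Such an R need not be a subset of the identity — not valid.
(C) ⟨R⟩p → [R]⟨R⟩p is axiom 5; it is valid on a frame exactly when R is euclidean. Every such R is euclidean, so valid.
(D) axiom 4: valid iff R is transitive. Every such R is transitive — valid.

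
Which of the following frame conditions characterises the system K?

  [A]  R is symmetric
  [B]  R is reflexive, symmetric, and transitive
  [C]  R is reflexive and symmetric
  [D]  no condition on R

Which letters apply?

(A) this class determines KB, not K.
(B) this class determines S5, not K.
(C) this class determines B (= KTB), not K.
(D) K is sound and complete for exactly this class.

D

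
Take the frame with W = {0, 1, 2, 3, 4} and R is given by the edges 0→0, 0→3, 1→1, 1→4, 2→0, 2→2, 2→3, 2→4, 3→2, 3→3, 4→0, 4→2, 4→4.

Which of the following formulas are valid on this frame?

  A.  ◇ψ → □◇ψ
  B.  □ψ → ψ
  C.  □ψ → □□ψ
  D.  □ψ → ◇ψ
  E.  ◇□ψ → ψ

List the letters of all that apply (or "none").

R is reflexive: each world relates to itself.
R is not symmetric: 0 R 3 but not 3 R 0.
R is not transitive: 0 R 3 and 3 R 2 but not 0 R 2.
R is not euclidean: 0 R 3 and 0 R 0 but not 3 R 0.
R is serial: every world has an R-successor.
(A) axiom 5: valid iff R is euclidean. R is not euclidean — not valid.
(B) □ψ → ψ is axiom T, which corresponds to reflexivity. R is reflexive — valid.
(C) □ψ → □□ψ is axiom 4; it is valid on a frame exactly when R is transitive. R is not transitive, so not valid.
(D) axiom D: valid iff R is serial. R is serial — valid.
(E) ◇□ψ → ψ is the dual of axiom B, which corresponds to symmetry. R is not symmetric — not valid.

B, D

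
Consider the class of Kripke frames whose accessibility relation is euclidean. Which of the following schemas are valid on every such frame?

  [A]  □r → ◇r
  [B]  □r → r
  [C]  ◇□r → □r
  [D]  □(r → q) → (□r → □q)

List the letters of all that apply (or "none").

C, D

(A) □r → ◇r (axiom D) characterises the serial frames. Such an R need not be serial — not valid.
(B) □r → r (axiom T) characterises the reflexive frames. Such an R need not be reflexive — not valid.
(C) the dual of axiom 5: valid iff R is euclidean. Every such R is euclidean — valid.
(D) □(r → q) → (□r → □q) is the K axiom; it holds on all frames — valid.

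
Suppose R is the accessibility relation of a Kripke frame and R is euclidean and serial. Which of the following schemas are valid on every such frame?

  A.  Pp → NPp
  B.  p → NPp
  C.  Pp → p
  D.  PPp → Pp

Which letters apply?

(A) Pp → NPp (axiom 5) characterises the euclidean frames. Every such R is euclidean — valid.
(B) p → NPp is axiom B, which corresponds to symmetry. Such an R need not be symmetric — not valid.
(C) Pp → p is valid only on frames where every R-edge is a self-loop. Such an R need not be a subset of the identity — not valid.
(D) PPp → Pp is the dual of axiom 4, which corresponds to transitivity. Such an R need not be transitive — not valid.

A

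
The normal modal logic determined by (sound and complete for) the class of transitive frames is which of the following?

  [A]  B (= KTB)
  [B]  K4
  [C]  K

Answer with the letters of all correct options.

B

(A) B (= KTB) is determined by the class of reflexive and symmetric frames.
(B) K4 is determined by exactly this class.
(C) K is determined by the class of arbitrary frames.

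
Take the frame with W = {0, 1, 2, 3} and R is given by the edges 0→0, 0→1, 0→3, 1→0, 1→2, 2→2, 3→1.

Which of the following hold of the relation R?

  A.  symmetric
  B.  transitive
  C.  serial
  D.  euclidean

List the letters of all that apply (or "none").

C

(A) not symmetric: 0 R 3 but not 3 R 0.
(B) not transitive: 0 R 1 and 1 R 2 but not 0 R 2.
(C) serial: every world has an R-successor.
(D) not euclidean: 0 R 1 and 0 R 3 but not 1 R 3.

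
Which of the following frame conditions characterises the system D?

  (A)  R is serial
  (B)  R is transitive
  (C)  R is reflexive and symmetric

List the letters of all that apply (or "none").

(A) D is sound and complete for exactly this class.
(B) this class determines K4, not D.
(C) this class determines B (= KTB), not D.

A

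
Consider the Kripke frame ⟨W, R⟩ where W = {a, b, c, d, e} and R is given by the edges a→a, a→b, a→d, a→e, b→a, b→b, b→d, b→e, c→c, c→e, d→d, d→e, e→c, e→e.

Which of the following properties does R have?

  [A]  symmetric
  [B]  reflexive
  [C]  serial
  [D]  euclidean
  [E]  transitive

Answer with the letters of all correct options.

B, C

(A) not symmetric: a R d but not d R a.
(B) reflexive: each world relates to itself.
(C) serial: every world has an R-successor.
(D) not euclidean: a R d and a R a but not d R a.
(E) not transitive: a R e and e R c but not a R c.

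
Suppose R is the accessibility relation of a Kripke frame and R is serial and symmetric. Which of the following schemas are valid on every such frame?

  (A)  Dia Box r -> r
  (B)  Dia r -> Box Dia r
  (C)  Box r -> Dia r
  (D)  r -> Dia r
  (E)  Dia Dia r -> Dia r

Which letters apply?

(A) Dia Box r -> r is the dual of axiom B, which corresponds to symmetry. Every such R is symmetric — valid.
(B) Dia r -> Box Dia r is axiom 5, which corresponds to the euclidean property. Such an R need not be euclidean — not valid.
(C) Box r -> Dia r is axiom D; it is valid on a frame exactly when R is serial. Every such R is serial, so valid.
(D) r -> Dia r (the dual of axiom T) characterises the reflexive frames. Such an R need not be reflexive — not valid.
(E) Dia Dia r -> Dia r is the dual of axiom 4; it is valid on a frame exactly when R is transitive. Such an R need not be transitive, so not valid.

A, C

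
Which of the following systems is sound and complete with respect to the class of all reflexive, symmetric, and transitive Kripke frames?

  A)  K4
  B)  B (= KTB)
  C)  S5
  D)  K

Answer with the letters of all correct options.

C

(A) K4 is determined by the class of transitive frames.
(B) B (= KTB) is determined by the class of reflexive and symmetric frames.
(C) S5 is determined by exactly this class.
(D) K is determined by the class of arbitrary frames.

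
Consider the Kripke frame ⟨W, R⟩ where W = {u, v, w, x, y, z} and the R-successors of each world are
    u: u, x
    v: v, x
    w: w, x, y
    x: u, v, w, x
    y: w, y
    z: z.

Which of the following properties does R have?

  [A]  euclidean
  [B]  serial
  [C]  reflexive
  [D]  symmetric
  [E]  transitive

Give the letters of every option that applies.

(A) not euclidean: w R x and w R y but not x R y.
(B) serial: every world has an R-successor.
(C) reflexive: each world relates to itself.
(D) symmetric: every R-edge is matched by its reverse.
(E) not transitive: u R x and x R v but not u R v.

B, C, D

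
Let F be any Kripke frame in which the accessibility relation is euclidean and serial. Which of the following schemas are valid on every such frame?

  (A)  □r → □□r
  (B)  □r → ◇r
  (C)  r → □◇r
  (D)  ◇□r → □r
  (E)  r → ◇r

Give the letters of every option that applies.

(A) □r → □□r is axiom 4, which corresponds to transitivity. Such an R need not be transitive — not valid.
(B) □r → ◇r is axiom D; it is valid on a frame exactly when R is serial. Every such R is serial, so valid.
(C) axiom B: valid iff R is symmetric. Such an R need not be symmetric — not valid.
(D) ◇□r → □r (the dual of axiom 5) characterises the euclidean frames. Every such R is euclidean — valid.
(E) r → ◇r is the dual of axiom T, which corresponds to reflexivity. Such an R need not be reflexive — not valid.

B, D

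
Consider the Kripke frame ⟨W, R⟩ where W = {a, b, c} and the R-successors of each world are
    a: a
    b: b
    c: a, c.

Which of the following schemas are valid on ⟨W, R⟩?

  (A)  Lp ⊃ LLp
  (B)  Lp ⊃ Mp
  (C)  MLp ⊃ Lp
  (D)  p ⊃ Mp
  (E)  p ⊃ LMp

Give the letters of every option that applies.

R is reflexive: each world relates to itself.
R is not symmetric: c R a but not a R c.
R is transitive: R is closed under composition.
R is not euclidean: c R a and c R c but not a R c.
R is serial: every world has an R-successor.
(A) Lp ⊃ LLp is axiom 4, which corresponds to transitivity. R is transitive — valid.
(B) axiom D: valid iff R is serial. R is serial — valid.
(C) MLp ⊃ Lp is the dual of axiom 5; it is valid on a frame exactly when R is euclidean. R is not euclidean, so not valid.
(D) the dual of axiom T: valid iff R is reflexive. R is reflexive — valid.
(E) p ⊃ LMp is axiom B; it is valid on a frame exactly when R is symmetric. R is not symmetric, so not valid.

A, B, D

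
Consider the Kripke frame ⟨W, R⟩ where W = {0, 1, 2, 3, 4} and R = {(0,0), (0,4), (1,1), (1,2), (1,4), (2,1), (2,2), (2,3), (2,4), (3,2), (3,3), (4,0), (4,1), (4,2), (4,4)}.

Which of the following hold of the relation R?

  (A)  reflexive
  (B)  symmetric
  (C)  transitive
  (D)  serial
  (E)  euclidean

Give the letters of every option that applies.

A, B, D

(A) reflexive: each world relates to itself.
(B) symmetric: every R-edge is matched by its reverse.
(C) not transitive: 0 R 4 and 4 R 1 but not 0 R 1.
(D) serial: every world has an R-successor.
(E) not euclidean: 2 R 1 and 2 R 3 but not 1 R 3.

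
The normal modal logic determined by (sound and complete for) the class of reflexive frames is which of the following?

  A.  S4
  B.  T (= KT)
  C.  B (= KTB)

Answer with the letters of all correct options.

B

(A) S4 is determined by the class of reflexive and transitive frames.
(B) T (= KT) is determined by exactly this class.
(C) B (= KTB) is determined by the class of reflexive and symmetric frames.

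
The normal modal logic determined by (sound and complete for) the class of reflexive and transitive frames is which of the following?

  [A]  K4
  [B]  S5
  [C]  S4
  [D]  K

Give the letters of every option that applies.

(A) K4 is determined by the class of transitive frames.
(B) S5 is determined by the class of reflexive, symmetric, and transitive frames.
(C) S4 is determined by exactly this class.
(D) K is determined by the class of arbitrary frames.

C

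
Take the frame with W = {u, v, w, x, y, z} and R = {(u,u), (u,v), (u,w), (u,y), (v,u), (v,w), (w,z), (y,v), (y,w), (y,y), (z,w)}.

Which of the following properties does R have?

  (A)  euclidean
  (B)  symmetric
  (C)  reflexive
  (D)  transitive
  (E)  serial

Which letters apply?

(A) not euclidean: u R v and u R y but not v R y.
(B) not symmetric: u R w but not w R u.
(C) not reflexive: not v R v.
(D) not transitive: u R w and w R z but not u R z.
(E) not serial: x has no R-successor.

none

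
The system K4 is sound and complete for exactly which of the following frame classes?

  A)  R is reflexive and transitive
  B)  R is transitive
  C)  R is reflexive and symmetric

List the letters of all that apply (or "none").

B

(A) this class determines S4, not K4.
(B) K4 is sound and complete for exactly this class.
(C) this class determines B (= KTB), not K4.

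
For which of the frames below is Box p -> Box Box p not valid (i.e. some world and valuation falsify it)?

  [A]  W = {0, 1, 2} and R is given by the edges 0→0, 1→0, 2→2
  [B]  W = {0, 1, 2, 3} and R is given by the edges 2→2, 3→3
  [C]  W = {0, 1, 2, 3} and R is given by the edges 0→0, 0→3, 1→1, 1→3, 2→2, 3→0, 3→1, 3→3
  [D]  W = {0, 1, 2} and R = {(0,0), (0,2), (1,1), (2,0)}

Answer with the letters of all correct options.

The schema Box p -> Box Box p is axiom 4; it is valid on a frame iff R is transitive.
(A) R is transitive (R is closed under composition), so the schema is valid here.
(B) R is transitive (R is closed under composition), so the schema is valid here.
(C) R is not transitive (0 R 3 and 3 R 1 but not 0 R 1), so the schema fails here.
(D) R is not transitive (2 R 0 and 0 R 2 but not 2 R 2), so the schema fails here.

C, D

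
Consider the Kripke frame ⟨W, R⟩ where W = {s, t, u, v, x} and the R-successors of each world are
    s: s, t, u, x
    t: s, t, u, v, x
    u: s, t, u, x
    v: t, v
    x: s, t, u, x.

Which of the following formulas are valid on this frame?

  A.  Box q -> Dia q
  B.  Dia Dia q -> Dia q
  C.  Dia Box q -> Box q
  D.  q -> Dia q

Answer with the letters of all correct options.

A, D

R is reflexive: each world relates to itself.
R is not transitive: s R t and t R v but not s R v.
R is not euclidean: t R s and t R v but not s R v.
R is serial: every world has an R-successor.
(A) Box q -> Dia q (axiom D) characterises the serial frames. R is serial — valid.
(B) Dia Dia q -> Dia q is the dual of axiom 4, which corresponds to transitivity. R is not transitive — not valid.
(C) the dual of axiom 5: valid iff R is euclidean. R is not euclidean — not valid.
(D) the dual of axiom T: valid iff R is reflexive. R is reflexive — valid.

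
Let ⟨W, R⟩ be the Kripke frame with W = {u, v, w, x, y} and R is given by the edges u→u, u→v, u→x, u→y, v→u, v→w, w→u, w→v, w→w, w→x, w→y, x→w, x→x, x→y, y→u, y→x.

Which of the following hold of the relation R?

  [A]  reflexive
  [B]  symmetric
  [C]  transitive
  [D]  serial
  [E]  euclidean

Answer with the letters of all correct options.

(A) not reflexive: not v R v.
(B) not symmetric: u R x but not x R u.
(C) not transitive: u R v and v R w but not u R w.
(D) serial: every world has an R-successor.
(E) not euclidean: u R v and u R x but not v R x.

D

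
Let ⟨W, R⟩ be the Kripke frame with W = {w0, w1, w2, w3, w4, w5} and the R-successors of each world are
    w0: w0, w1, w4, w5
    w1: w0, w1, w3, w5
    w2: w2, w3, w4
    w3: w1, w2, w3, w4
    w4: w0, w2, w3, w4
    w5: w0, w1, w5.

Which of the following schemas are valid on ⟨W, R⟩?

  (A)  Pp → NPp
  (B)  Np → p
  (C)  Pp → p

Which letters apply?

R is reflexive: each world relates to itself.
R is not euclidean: w0 R w1 and w0 R w4 but not w1 R w4.
R is not a subset of the identity: w0 R w1 with w0 ≠ w1.
(A) Pp → NPp is axiom 5, which corresponds to the euclidean property. R is not euclidean — not valid.
(B) Np → p (axiom T) characterises the reflexive frames. R is reflexive — valid.
(C) Pp → p is valid only on frames where every R-edge is a self-loop. Here R ⊄ identity — not valid.

B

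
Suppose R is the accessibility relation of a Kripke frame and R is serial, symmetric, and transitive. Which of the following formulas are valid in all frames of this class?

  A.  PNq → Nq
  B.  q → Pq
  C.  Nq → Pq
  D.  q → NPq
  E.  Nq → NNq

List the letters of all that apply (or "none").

A serial symmetric transitive relation is reflexive (take any v with uRv; symmetry gives vRu and transitivity gives uRu), hence an equivalence relation.
(A) PNq → Nq (the dual of axiom 5) characterises the euclidean frames. Every such R is euclidean — valid.
(B) q → Pq (the dual of axiom T) characterises the reflexive frames. Every such R is reflexive — valid.
(C) axiom D: valid iff R is serial. Every such R is serial — valid.
(D) q → NPq (axiom B) characterises the symmetric frames. Every such R is symmetric — valid.
(E) Nq → NNq (axiom 4) characterises the transitive frames. Every such R is transitive — valid.

A, B, C, D, E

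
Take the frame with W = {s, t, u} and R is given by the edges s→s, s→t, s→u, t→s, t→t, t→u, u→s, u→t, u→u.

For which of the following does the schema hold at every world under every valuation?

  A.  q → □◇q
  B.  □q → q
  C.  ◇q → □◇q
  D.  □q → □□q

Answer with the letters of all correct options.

R is reflexive: each world relates to itself.
R is symmetric: every R-edge is matched by its reverse.
R is transitive: R is closed under composition.
R is euclidean: any two R-successors of the same world are R-related.
(A) q → □◇q is axiom B, which corresponds to symmetry. R is symmetric — valid.
(B) □q → q is axiom T; it is valid on a frame exactly when R is reflexive. R is reflexive, so valid.
(C) ◇q → □◇q (axiom 5) characterises the euclidean frames. R is euclidean — valid.
(D) □q → □□q (axiom 4) characterises the transitive frames. R is transitive — valid.

A, B, C, D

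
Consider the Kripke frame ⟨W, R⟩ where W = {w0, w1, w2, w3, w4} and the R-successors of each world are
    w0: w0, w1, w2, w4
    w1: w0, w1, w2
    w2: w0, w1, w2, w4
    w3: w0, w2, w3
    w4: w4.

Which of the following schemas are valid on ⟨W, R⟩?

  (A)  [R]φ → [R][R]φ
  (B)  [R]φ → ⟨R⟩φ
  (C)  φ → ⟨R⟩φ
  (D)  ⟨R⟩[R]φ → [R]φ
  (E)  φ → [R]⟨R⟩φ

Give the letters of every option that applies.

B, C

R is reflexive: each world relates to itself.
R is not symmetric: w0 R w4 but not w4 R w0.
R is not transitive: w1 R w0 and w0 R w4 but not w1 R w4.
R is not euclidean: w0 R w1 and w0 R w4 but not w1 R w4.
R is serial: every world has an R-successor.
(A) [R]φ → [R][R]φ is axiom 4, which corresponds to transitivity. R is not transitive — not valid.
(B) [R]φ → ⟨R⟩φ is axiom D, which corresponds to seriality. R is serial — valid.
(C) φ → ⟨R⟩φ is the dual of axiom T; it is valid on a frame exactly when R is reflexive. R is reflexive, so valid.
(D) ⟨R⟩[R]φ → [R]φ is the dual of axiom 5; it is valid on a frame exactly when R is euclidean. R is not euclidean, so not valid.
(E) φ → [R]⟨R⟩φ is axiom B; it is valid on a frame exactly when R is symmetric. R is not symmetric, so not valid.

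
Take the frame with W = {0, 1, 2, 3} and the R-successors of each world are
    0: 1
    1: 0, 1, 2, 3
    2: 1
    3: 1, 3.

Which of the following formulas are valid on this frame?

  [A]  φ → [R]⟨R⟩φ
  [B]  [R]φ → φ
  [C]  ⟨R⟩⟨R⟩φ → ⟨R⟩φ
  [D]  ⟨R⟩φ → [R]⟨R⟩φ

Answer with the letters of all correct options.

A

R is not reflexive: not 0 R 0.
R is symmetric: every R-edge is matched by its reverse.
R is not transitive: 0 R 1 and 1 R 0 but not 0 R 0.
R is not euclidean: 1 R 0 and 1 R 2 but not 0 R 2.
(A) axiom B: valid iff R is symmetric. R is symmetric — valid.
(B) [R]φ → φ (axiom T) characterises the reflexive frames. R is not reflexive — not valid.
(C) ⟨R⟩⟨R⟩φ → ⟨R⟩φ is the dual of axiom 4, which corresponds to transitivity. R is not transitive — not valid.
(D) ⟨R⟩φ → [R]⟨R⟩φ is axiom 5, which corresponds to the euclidean property. R is not euclidean — not valid.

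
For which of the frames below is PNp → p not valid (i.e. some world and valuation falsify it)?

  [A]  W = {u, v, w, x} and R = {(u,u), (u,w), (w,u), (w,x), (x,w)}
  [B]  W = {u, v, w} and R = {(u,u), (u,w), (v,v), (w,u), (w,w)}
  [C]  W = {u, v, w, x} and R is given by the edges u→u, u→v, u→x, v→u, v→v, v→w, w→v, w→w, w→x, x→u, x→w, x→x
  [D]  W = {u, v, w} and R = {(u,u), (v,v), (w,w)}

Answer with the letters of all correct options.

The schema PNp → p is the dual of axiom B; it is valid on a frame iff R is symmetric.
(A) R is symmetric (every R-edge is matched by its reverse), so the schema is valid here.
(B) R is symmetric (every R-edge is matched by its reverse), so the schema is valid here.
(C) R is symmetric (every R-edge is matched by its reverse), so the schema is valid here.
(D) R is symmetric (every R-edge is matched by its reverse), so the schema is valid here.

none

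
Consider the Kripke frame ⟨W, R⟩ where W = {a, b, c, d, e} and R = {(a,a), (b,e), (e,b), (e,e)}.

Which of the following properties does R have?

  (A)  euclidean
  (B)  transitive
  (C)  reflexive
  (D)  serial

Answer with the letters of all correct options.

(A) not euclidean: e R b and e R b but not b R b.
(B) not transitive: b R e and e R b but not b R b.
(C) not reflexive: not b R b.
(D) not serial: c has no R-successor.

none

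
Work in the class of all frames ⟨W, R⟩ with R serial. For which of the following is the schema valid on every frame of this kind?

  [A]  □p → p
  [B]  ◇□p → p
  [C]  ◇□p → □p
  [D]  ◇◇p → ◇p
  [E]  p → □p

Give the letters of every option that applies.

(A) □p → p (axiom T) characterises the reflexive frames. Such an R need not be reflexive — not valid.
(B) the dual of axiom B: valid iff R is symmetric. Such an R need not be symmetric — not valid.
(C) ◇□p → □p is the dual of axiom 5; it is valid on a frame exactly when R is euclidean. Such an R need not be euclidean, so not valid.
(D) ◇◇p → ◇p (the dual of axiom 4) characterises the transitive frames. Such an R need not be transitive — not valid.
(E) p → □p is equivalent to ◇p→p; it holds exactly when R ⊆ identity. Such an R need not be a subset of the identity — not valid.

none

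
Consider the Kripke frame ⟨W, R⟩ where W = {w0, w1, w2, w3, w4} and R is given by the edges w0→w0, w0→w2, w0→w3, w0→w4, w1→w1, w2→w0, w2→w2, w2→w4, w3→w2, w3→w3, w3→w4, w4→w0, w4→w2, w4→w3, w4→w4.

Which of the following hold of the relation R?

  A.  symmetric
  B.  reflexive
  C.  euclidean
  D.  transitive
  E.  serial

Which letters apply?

(A) not symmetric: w0 R w3 but not w3 R w0.
(B) reflexive: each world relates to itself.
(C) not euclidean: w0 R w2 and w0 R w3 but not w2 R w3.
(D) not transitive: w2 R w0 and w0 R w3 but not w2 R w3.
(E) serial: every world has an R-successor.

B, E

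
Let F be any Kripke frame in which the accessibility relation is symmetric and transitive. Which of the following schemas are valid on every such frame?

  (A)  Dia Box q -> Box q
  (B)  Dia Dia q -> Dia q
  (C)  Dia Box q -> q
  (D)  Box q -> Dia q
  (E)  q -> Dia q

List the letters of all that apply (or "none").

A, B, C

A symmetric transitive relation is euclidean (uRv and uRw give vRu by symmetry, then vRw by transitivity).
(A) Dia Box q -> Box q (the dual of axiom 5) characterises the euclidean frames. Every such R is euclidean — valid.
(B) Dia Dia q -> Dia q (the dual of axiom 4) characterises the transitive frames. Every such R is transitive — valid.
(C) Dia Box q -> q is the dual of axiom B; it is valid on a frame exactly when R is symmetric. Every such R is symmetric, so valid.
(D) axiom D: valid iff R is serial. Such an R need not be serial — not valid.
(E) q -> Dia q (the dual of axiom T) characterises the reflexive frames. Such an R need not be reflexive — not valid.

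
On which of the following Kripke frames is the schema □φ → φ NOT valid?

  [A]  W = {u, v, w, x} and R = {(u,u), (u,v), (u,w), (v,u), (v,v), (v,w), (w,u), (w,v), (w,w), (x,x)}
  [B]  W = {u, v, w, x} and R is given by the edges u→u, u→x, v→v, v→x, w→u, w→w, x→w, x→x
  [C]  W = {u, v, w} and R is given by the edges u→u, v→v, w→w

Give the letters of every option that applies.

none

The schema □φ → φ is axiom T; it is valid on a frame iff R is reflexive.
(A) R is reflexive (each world relates to itself), so the schema is valid here.
(B) R is reflexive (each world relates to itself), so the schema is valid here.
(C) R is reflexive (each world relates to itself), so the schema is valid here.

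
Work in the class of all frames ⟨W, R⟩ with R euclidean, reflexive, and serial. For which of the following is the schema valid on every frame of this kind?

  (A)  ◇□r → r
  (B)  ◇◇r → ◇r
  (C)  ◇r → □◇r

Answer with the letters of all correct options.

A, B, C

A relation that is euclidean, reflexive, and serial is also symmetric and transitive.
(A) the dual of axiom B: valid iff R is symmetric. Every such R is symmetric — valid.
(B) the dual of axiom 4: valid iff R is transitive. Every such R is transitive — valid.
(C) axiom 5: valid iff R is euclidean. Every such R is euclidean — valid.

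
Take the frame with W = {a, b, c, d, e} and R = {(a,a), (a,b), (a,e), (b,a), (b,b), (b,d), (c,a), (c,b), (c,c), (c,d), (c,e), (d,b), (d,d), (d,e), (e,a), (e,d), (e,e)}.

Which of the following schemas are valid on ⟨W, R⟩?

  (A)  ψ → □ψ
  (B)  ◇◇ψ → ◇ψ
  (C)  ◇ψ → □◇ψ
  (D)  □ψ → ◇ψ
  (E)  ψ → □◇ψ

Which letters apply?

R is not symmetric: c R a but not a R c.
R is not transitive: a R b and b R d but not a R d.
R is not euclidean: a R b and a R e but not b R e.
R is serial: every world has an R-successor.
R is not a subset of the identity: a R b with a ≠ b.
(A) ψ → □ψ is valid only on frames where every R-edge is a self-loop. Here R ⊄ identity — not valid.
(B) ◇◇ψ → ◇ψ is the dual of axiom 4, which corresponds to transitivity. R is not transitive — not valid.
(C) ◇ψ → □◇ψ is axiom 5, which corresponds to the euclidean property. R is not euclidean — not valid.
(D) □ψ → ◇ψ is axiom D; it is valid on a frame exactly when R is serial. R is serial, so valid.
(E) ψ → □◇ψ (axiom B) characterises the symmetric frames. R is not symmetric — not valid.

D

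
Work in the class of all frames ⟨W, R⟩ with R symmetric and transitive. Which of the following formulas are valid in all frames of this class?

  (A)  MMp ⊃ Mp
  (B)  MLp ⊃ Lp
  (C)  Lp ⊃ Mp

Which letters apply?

A symmetric transitive relation is euclidean (uRv and uRw give vRu by symmetry, then vRw by transitivity).
(A) MMp ⊃ Mp is the dual of axiom 4, which corresponds to transitivity. Every such R is transitive — valid.
(B) MLp ⊃ Lp is the dual of axiom 5, which corresponds to the euclidean property. Every such R is euclidean — valid.
(C) axiom D: valid iff R is serial. Such an R need not be serial — not valid.

A, B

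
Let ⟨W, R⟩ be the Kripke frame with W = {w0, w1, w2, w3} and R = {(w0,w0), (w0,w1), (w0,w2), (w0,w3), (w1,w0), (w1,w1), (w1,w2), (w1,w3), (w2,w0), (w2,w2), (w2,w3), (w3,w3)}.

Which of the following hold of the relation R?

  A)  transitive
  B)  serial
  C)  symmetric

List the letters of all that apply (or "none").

B

(A) not transitive: w2 R w0 and w0 R w1 but not w2 R w1.
(B) serial: every world has an R-successor.
(C) not symmetric: w0 R w3 but not w3 R w0.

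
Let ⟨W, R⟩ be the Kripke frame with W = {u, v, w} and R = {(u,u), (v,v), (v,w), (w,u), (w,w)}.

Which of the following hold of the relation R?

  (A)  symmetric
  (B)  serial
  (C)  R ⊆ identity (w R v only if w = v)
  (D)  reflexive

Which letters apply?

(A) not symmetric: v R w but not w R v.
(B) serial: every world has an R-successor.
(C) not ⊆ identity: v R w with v ≠ w.
(D) reflexive: each world relates to itself.

B, D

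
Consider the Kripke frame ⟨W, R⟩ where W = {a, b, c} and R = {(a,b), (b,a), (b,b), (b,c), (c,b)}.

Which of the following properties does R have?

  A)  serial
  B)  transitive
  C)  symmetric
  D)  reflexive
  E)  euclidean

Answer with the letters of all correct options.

(A) serial: every world has an R-successor.
(B) not transitive: a R b and b R a but not a R a.
(C) symmetric: every R-edge is matched by its reverse.
(D) not reflexive: not a R a.
(E) not euclidean: b R a and b R c but not a R c.

A, C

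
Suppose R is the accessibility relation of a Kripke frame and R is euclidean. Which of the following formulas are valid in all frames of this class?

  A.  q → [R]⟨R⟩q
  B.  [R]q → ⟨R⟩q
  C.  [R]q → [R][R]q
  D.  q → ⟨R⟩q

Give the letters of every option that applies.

(A) q → [R]⟨R⟩q is axiom B, which corresponds to symmetry. Such an R need not be symmetric — not valid.
(B) [R]q → ⟨R⟩q is axiom D, which corresponds to seriality. Such an R need not be serial — not valid.
(C) [R]q → [R][R]q is axiom 4, which corresponds to transitivity. Such an R need not be transitive — not valid.
(D) the dual of axiom T: valid iff R is reflexive. Such an R need not be reflexive — not valid.

none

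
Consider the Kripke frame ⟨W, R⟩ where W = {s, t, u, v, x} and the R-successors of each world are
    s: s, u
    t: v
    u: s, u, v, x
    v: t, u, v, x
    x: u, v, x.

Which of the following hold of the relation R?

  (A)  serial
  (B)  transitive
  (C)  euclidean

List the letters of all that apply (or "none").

A

(A) serial: every world has an R-successor.
(B) not transitive: s R u and u R v but not s R v.
(C) not euclidean: u R s and u R v but not s R v.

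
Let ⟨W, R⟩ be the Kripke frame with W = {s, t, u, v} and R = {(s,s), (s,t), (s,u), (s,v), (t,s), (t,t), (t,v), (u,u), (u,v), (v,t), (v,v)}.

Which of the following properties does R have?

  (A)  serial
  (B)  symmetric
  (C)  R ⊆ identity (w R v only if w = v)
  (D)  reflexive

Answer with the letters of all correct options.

A, D

(A) serial: every world has an R-successor.
(B) not symmetric: s R u but not u R s.
(C) not ⊆ identity: s R t with s ≠ t.
(D) reflexive: each world relates to itself.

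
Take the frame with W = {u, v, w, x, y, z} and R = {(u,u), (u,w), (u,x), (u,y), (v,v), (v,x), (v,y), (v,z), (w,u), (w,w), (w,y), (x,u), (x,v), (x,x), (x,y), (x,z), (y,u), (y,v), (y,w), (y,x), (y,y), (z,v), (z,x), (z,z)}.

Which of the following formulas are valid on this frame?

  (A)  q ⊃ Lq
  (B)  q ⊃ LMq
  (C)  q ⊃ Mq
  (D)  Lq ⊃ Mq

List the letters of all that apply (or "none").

B, C, D

R is reflexive: each world relates to itself.
R is symmetric: every R-edge is matched by its reverse.
R is serial: every world has an R-successor.
R is not a subset of the identity: u R w with u ≠ w.
(A) q ⊃ Lq is valid only on frames where every R-edge is a self-loop. Here R ⊄ identity — not valid.
(B) q ⊃ LMq is axiom B, which corresponds to symmetry. R is symmetric — valid.
(C) q ⊃ Mq (the dual of axiom T) characterises the reflexive frames. R is reflexive — valid.
(D) Lq ⊃ Mq (axiom D) characterises the serial frames. R is serial — valid.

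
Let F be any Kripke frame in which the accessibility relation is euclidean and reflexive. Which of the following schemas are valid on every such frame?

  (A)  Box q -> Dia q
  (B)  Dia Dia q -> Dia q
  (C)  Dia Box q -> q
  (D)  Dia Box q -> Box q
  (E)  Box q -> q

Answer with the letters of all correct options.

A, B, C, D, E

A reflexive euclidean relation is also symmetric (from wRw and wRv the euclidean condition gives vRw) and hence transitive; it is an equivalence relation.
(A) axiom D: valid iff R is serial. Every such R is serial — valid.
(B) Dia Dia q -> Dia q is the dual of axiom 4; it is valid on a frame exactly when R is transitive. Every such R is transitive, so valid.
(C) Dia Box q -> q is the dual of axiom B, which corresponds to symmetry. Every such R is symmetric — valid.
(D) Dia Box q -> Box q is the dual of axiom 5; it is valid on a frame exactly when R is euclidean. Every such R is euclidean, so valid.
(E) Box q -> q is axiom T; it is valid on a frame exactly when R is reflexive. Every such R is reflexive, so valid.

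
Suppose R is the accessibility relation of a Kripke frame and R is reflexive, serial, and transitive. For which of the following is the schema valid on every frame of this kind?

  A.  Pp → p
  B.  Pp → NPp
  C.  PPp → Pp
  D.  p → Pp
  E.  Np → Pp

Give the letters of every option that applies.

(A) Pp → p is valid only on frames where every R-edge is a self-loop. Such an R need not be a subset of the identity — not valid.
(B) axiom 5: valid iff R is euclidean. Such an R need not be euclidean — not valid.
(C) PPp → Pp is the dual of axiom 4, which corresponds to transitivity. Every such R is transitive — valid.
(D) p → Pp is the dual of axiom T, which corresponds to reflexivity. Every such R is reflexive — valid.
(E) Np → Pp (axiom D) characterises the serial frames. Every such R is serial — valid.

C, D, E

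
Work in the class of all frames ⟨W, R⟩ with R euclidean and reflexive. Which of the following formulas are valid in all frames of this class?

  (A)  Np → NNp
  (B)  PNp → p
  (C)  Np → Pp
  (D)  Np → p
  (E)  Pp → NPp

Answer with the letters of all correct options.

A, B, C, D, E

A reflexive euclidean relation is also symmetric (from wRw and wRv the euclidean condition gives vRw) and hence transitive; it is an equivalence relation.
(A) Np → NNp is axiom 4, which corresponds to transitivity. Every such R is transitive — valid.
(B) PNp → p (the dual of axiom B) characterises the symmetric frames. Every such R is symmetric — valid.
(C) Np → Pp is axiom D, which corresponds to seriality. Every such R is serial — valid.
(D) Np → p is axiom T; it is valid on a frame exactly when R is reflexive. Every such R is reflexive, so valid.
(E) Pp → NPp (axiom 5) characterises the euclidean frames. Every such R is euclidean — valid.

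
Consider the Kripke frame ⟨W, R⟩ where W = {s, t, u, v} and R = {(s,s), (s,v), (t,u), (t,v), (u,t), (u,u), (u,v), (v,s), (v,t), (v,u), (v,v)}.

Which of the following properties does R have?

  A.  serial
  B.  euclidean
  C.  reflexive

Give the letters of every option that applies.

A

(A) serial: every world has an R-successor.
(B) not euclidean: v R s and v R t but not s R t.
(C) not reflexive: not t R t.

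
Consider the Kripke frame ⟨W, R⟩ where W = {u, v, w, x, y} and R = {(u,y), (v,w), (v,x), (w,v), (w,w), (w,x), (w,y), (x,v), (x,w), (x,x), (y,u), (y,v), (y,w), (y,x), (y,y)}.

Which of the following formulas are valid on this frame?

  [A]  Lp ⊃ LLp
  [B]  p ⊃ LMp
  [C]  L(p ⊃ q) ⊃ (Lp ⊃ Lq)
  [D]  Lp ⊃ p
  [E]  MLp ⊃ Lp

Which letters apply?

R is not reflexive: not u R u.
R is not symmetric: y R v but not v R y.
R is not transitive: u R y and y R u but not u R u.
R is not euclidean: w R v and w R y but not v R y.
(A) axiom 4: valid iff R is transitive. R is not transitive — not valid.
(B) p ⊃ LMp (axiom B) characterises the symmetric frames. R is not symmetric — not valid.
(C) L(p ⊃ q) ⊃ (Lp ⊃ Lq) is axiom K, valid on every Kripke frame — valid.
(D) axiom T: valid iff R is reflexive. R is not reflexive — not valid.
(E) the dual of axiom 5: valid iff R is euclidean. R is not euclidean — not valid.

C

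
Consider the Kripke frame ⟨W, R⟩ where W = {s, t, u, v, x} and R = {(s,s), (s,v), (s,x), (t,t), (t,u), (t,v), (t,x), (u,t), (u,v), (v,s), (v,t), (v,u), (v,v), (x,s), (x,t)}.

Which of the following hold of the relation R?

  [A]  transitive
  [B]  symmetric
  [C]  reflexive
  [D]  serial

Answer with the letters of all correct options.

B, D

(A) not transitive: s R v and v R t but not s R t.
(B) symmetric: every R-edge is matched by its reverse.
(C) not reflexive: not u R u.
(D) serial: every world has an R-successor.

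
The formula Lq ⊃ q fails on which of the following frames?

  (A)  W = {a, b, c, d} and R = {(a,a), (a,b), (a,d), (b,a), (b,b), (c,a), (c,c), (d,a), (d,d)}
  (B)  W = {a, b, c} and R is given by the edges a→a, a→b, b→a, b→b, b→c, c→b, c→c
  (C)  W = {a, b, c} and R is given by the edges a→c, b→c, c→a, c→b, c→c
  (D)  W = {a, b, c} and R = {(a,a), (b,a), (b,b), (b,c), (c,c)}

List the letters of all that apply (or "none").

The schema Lq ⊃ q is axiom T; it is valid on a frame iff R is reflexive.
(A) R is reflexive (each world relates to itself), so the schema is valid here.
(B) R is reflexive (each world relates to itself), so the schema is valid here.
(C) R is not reflexive (not a R a), so the schema fails here.
(D) R is reflexive (each world relates to itself), so the schema is valid here.

C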